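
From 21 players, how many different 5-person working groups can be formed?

20349

This is C(21,5) = 20349.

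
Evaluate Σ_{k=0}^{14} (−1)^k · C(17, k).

The partial alternating sum Σ_{k=0}^{14} (−1)^k C(17,k) = (−1)^14 C(16,14) = 120.

120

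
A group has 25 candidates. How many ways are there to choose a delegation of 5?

This is C(25,5) = 53130.

53130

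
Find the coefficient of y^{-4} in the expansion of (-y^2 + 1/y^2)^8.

-56

General term: C(8,j)·(-y^2)^j·(1/y^2)^(8-j), with y-exponent 2j − 2(8−j) = 4j − 16.
Set 4j − 16 = -4: j = 3.
C(8,3) = 56; (-1)^3 = -1; 1^5 = 1.
Coefficient = 56 · (-1) · 1 = -56.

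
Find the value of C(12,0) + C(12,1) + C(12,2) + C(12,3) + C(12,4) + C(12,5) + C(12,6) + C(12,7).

3302

1 + 12 + 66 + 220 + 495 + 792 + 924 + 792 = 3302.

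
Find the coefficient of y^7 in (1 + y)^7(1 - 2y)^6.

393

Coefficient of y^7 = Σ_{j} C(7,j)·1^j·C(6,7-j)·(-2)^(7-j) for j from 1 to 7.
= 448 + (-4032) + 8400 + (-5600) + 1260 + (-84) + 1 = 393.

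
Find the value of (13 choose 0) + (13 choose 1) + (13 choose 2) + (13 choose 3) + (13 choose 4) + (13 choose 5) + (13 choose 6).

4096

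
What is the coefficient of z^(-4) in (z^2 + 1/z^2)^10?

210

General term: C(10,j)·(z^2)^j·(1/z^2)^(10-j), with z-exponent 2j − 2(10−j) = 4j − 20.
Set 4j − 20 = -4: j = 4.
C(10,4) = 210; 1^4 = 1; 1^6 = 1.
Coefficient = 210 · 1 · 1 = 210.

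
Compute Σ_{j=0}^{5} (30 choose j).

174437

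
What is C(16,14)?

120

C(16,14) = C(16,2) by symmetry.
C(16,2) = (16·15) / 2! = 240 / 2 = 120.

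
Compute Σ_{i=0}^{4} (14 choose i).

1471

1 + 14 + 91 + 364 + 1001 = 1471.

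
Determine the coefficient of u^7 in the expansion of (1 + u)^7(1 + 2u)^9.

Coefficient of u^7 = Σ_{j} C(7,j)·1^j·C(9,7-j)·2^(7-j) for j from 0 to 7.
= 4608 + 37632 + 84672 + 70560 + 23520 + 3024 + 126 + 1 = 224143.

224143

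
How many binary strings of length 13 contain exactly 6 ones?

1716

Choose the 6 positions: C(13,6) = 1716.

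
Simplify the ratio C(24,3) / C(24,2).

C(n,k+1)/C(n,k) = (n−k)/(k+1) = (24−2)/(2+1) = 22/3.

22/3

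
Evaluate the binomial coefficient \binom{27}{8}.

2220075

C(27,8) = (27·26·25·24·23·22·21·20) / 8! = 89513424000 / 40320 = 2220075.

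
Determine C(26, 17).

3124550

C(26,17) = C(26,9) by symmetry.
C(26,9) = (26·25·24·23·22·21·20·19·18) / 9! = 1133836704000 / 362880 = 3124550.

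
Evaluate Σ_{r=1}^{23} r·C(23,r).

Differentiating (1+x)^23 and setting x=1: Σ r·C(23,r) = 23·2^22 = 96468992.

96468992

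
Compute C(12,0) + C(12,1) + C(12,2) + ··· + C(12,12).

4096

The entries of row 12 sum to 2^12 = 4096.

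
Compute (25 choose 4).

12650

C(25,4) = (25·24·23·22) / 4! = 303600 / 24 = 12650.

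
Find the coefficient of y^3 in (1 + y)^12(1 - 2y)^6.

Coefficient of y^3 = Σ_{j} C(12,j)·1^j·C(6,3-j)·(-2)^(3-j) for j from 0 to 3.
= (-160) + 720 + (-792) + 220 = -12.

-12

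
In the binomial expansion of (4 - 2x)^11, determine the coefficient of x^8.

2703360

The general term is C(11,j)·(4)^j·(-2x)^(11-j); the x^8 term has j = 3.
C(11,3) = 165.
Coefficient = C(11,3) · 4^3 · (-2)^8 = 165 · 64 · 256 = 2703360.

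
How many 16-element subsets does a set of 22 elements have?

C(22,16) = C(22,6) by symmetry.
C(22,6) = (22·21·20·19·18·17) / 6! = 53721360 / 720 = 74613.

74613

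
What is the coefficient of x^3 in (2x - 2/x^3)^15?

-14909440

General term: C(15,j)·(2x)^j·(-2/x^3)^(15-j), with x-exponent 1j − 3(15−j) = 4j − 45.
Set 4j − 45 = 3: j = 12.
C(15,12) = 455; 2^12 = 4096; (-2)^3 = -8.
Coefficient = 455 · 4096 · (-8) = -14909440.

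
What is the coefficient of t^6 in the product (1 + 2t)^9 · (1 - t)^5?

Coefficient of t^6 = Σ_{j} C(9,j)·2^j·C(5,6-j)·(-1)^(6-j) for j from 1 to 6.
= (-18) + 720 + (-6720) + 20160 + (-20160) + 5376 = -642.

-642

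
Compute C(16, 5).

4368

C(16,5) = (16·15·14·13·12) / 5! = 524160 / 120 = 4368.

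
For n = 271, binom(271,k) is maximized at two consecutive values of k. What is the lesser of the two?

For odd n = 271, C(271,k) peaks at k = (n−1)/2 and (n+1)/2; the lesser is 135.

135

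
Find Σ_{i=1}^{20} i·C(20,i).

10485760

Since i·C(20,i) = 20·C(19,i−1), the sum is 20·2^19 = 20·524288 = 10485760.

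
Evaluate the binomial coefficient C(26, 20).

230230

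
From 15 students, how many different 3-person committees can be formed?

This is C(15,3) = 455.

455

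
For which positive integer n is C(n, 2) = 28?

8

n(n−1)/2 = 28 ⇒ n(n−1) = 56. Since 8·7 = 56, n = 8.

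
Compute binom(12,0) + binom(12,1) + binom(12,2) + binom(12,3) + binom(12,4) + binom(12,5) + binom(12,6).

2510

1 + 12 + 66 + 220 + 495 + 792 + 924 = 2510.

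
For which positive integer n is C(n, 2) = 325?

26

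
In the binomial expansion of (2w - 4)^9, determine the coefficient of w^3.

2752512

The general term is C(9,j)·(2w)^j·(-4)^(9-j); the w^3 term has j = 3.
C(9,3) = 84.
Coefficient = C(9,3) · 2^3 · (-4)^6 = 84 · 8 · 4096 = 2752512.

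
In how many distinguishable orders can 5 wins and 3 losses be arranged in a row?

56

Choose positions for the wins: C(8,5) = 56.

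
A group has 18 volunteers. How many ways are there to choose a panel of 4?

This is C(18,4) = 3060.

3060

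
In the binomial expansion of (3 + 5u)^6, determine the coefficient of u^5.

The general term is C(6,j)·(3)^j·(5u)^(6-j); the u^5 term has j = 1.
C(6,1) = 6.
Coefficient = C(6,1) · 3^1 · 5^5 = 6 · 3 · 3125 = 56250.

56250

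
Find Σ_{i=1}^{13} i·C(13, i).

53248

Since i·C(13,i) = 13·C(12,i−1), the sum is 13·2^12 = 13·4096 = 53248.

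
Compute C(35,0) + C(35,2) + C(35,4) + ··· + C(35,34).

17179869184

Even-i terms of row 35 sum to 2^34 = 17179869184.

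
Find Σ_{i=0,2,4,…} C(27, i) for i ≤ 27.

67108864

Half of (1+1)^27 + (1−1)^27 gives the even-index sum: 2^26 = 67108864.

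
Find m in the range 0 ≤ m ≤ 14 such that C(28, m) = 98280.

C(28,m) increases on 0 ≤ m ≤ 14. C(28,4) = 20475 and C(28,5) = 98280, so m = 5.

5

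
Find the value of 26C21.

65780

C(26,21) = C(26,5) by symmetry.
C(26,5) = (26·25·24·23·22) / 5! = 7893600 / 120 = 65780.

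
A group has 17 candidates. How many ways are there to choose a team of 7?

This is C(17,7) = 19448.

19448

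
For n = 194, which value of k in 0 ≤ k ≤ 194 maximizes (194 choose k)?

C(194,k) is maximized at k = 194/2 = 97.

97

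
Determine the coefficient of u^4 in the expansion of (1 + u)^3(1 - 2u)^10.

Coefficient of u^4 = Σ_{j} C(3,j)·1^j·C(10,4-j)·(-2)^(4-j) for j from 0 to 3.
= 3360 + (-2880) + 540 + (-20) = 1000.

1000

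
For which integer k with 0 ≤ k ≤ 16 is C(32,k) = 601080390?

16

C(32,k) increases on 0 ≤ k ≤ 16. C(32,15) = 565722720 and C(32,16) = 601080390, so k = 16.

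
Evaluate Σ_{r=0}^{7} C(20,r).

137980

1 + 20 + 190 + 1140 + 4845 + 15504 + 38760 + 77520 = 137980.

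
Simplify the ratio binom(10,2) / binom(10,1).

9/2

C(n,k+1)/C(n,k) = (n−k)/(k+1) = (10−1)/(1+1) = 9/2.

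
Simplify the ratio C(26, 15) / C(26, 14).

4/5

C(n,k+1)/C(n,k) = (n−k)/(k+1) = (26−14)/(14+1) = 12/15 = 4/5.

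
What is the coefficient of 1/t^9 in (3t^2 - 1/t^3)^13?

General term: C(13,j)·(3t^2)^j·(-1/t^3)^(13-j), with t-exponent 2j − 3(13−j) = 5j − 39.
Set 5j − 39 = -9: j = 6.
C(13,6) = 1716; 3^6 = 729; (-1)^7 = -1.
Coefficient = 1716 · 729 · (-1) = -1250964.

-1250964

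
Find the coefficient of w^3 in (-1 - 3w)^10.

3240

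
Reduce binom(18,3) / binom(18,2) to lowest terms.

C(n,k+1)/C(n,k) = (n−k)/(k+1) = (18−2)/(2+1) = 16/3.

16/3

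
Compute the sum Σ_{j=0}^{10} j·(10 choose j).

5120

Since j·C(10,j) = 10·C(9,j−1), the sum is 10·2^9 = 10·512 = 5120.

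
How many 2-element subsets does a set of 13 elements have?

78

C(13,2) = (13·12) / 2! = 156 / 2 = 78.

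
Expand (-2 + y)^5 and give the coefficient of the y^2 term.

-80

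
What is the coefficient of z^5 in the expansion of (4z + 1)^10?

The general term is C(10,j)·(4z)^j·(1)^(10-j); the z^5 term has j = 5.
C(10,5) = 252.
Coefficient = C(10,5) · 4^5 = 252 · 1024 = 258048.

258048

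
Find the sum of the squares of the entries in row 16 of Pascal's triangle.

Σ C(16,r)² is the coefficient of x^16 in (1+x)^16(1+x)^16 = (1+x)^32, i.e. C(32,16) = 601080390.

601080390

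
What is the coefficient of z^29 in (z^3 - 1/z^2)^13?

78

General term: C(13,j)·(z^3)^j·(-1/z^2)^(13-j), with z-exponent 3j − 2(13−j) = 5j − 26.
Set 5j − 26 = 29: j = 11.
C(13,11) = 78; 1^11 = 1; (-1)^2 = 1.
Coefficient = 78 · 1 · 1 = 78.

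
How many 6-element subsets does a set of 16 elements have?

8008

C(16,6) = (16·15·14·13·12·11) / 6! = 5765760 / 720 = 8008.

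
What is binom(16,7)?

11440

C(16,7) = (16·15·14·13·12·11·10) / 7! = 57657600 / 5040 = 11440.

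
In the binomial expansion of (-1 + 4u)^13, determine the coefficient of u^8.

-84344832

The general term is C(13,j)·(-1)^j·(4u)^(13-j); the u^8 term has j = 5.
C(13,5) = 1287.
Coefficient = C(13,5) · (-1)^5 · 4^8 = 1287 · (-1) · 65536 = -84344832.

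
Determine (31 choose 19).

C(31,19) = C(31,12) by symmetry.
C(31,12) = (31·30·29·28·27·26·25·24·23·22·21·20) / 12! = 67596957267840000 / 479001600 = 141120525.

141120525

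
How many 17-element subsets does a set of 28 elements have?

21474180

C(28,17) = C(28,11) by symmetry.
C(28,11) = (28·27·26·25·24·23·22·21·20·19·18) / 11! = 857180548224000 / 39916800 = 21474180.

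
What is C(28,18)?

13123110

C(28,18) = C(28,10) by symmetry.
C(28,10) = (28·27·26·25·24·23·22·21·20·19) / 10! = 47621141568000 / 3628800 = 13123110.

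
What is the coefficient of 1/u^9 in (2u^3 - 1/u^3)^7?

-84

General term: C(7,j)·(2u^3)^j·(-1/u^3)^(7-j), with u-exponent 3j − 3(7−j) = 6j − 21.
Set 6j − 21 = -9: j = 2.
C(7,2) = 21; 2^2 = 4; (-1)^5 = -1.
Coefficient = 21 · 4 · (-1) = -84.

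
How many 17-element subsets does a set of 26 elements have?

C(26,17) = C(26,9) by symmetry.
C(26,9) = (26·25·24·23·22·21·20·19·18) / 9! = 1133836704000 / 362880 = 3124550.

3124550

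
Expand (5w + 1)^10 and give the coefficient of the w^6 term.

3281250

The general term is C(10,j)·(5w)^j·(1)^(10-j); the w^6 term has j = 6.
C(10,6) = 210.
Coefficient = C(10,6) · 5^6 = 210 · 15625 = 3281250.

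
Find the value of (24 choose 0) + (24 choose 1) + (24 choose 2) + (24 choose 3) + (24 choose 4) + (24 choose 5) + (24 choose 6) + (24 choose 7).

536155

1 + 24 + 276 + 2024 + 10626 + 42504 + 134596 + 346104 = 536155.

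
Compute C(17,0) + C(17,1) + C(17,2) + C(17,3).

834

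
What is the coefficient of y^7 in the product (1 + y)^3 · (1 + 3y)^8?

125226

Coefficient of y^7 = Σ_{j} C(3,j)·1^j·C(8,7-j)·3^(7-j) for j from 0 to 3.
= 17496 + 61236 + 40824 + 5670 = 125226.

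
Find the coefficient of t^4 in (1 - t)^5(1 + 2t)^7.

-135

Coefficient of t^4 = Σ_{j} C(5,j)·(-1)^j·C(7,4-j)·2^(4-j) for j from 0 to 4.
= 560 + (-1400) + 840 + (-140) + 5 = -135.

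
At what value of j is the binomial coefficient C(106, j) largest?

53

C(106,j) is maximized at j = 106/2 = 53.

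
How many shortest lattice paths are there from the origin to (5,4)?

Each path is a sequence of 9 steps with 5 rights: C(9,5) = 126.

126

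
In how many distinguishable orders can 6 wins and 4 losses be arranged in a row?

210

Choose positions for the wins: C(10,6) = 210.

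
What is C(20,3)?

1140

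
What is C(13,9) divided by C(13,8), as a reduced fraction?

5/9

C(n,k+1)/C(n,k) = (n−k)/(k+1) = (13−8)/(8+1) = 5/9.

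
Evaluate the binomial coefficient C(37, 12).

1852482996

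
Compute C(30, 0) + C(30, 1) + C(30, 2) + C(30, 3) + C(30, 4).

31931

1 + 30 + 435 + 4060 + 27405 = 31931.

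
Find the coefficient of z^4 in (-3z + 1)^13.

57915

The general term is C(13,j)·(-3z)^j·(1)^(13-j); the z^4 term has j = 4.
C(13,4) = 715.
Coefficient = C(13,4) · (-3)^4 = 715 · 81 = 57915.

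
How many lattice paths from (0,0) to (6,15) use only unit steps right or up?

Each path is a sequence of 21 steps with 6 rights: C(21,6) = 54264.

54264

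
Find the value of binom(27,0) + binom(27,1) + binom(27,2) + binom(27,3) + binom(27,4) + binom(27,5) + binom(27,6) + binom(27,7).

1285624

1 + 27 + 351 + 2925 + 17550 + 80730 + 296010 + 888030 = 1285624.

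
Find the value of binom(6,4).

C(6,4) = C(6,2) by symmetry.
C(6,2) = (6·5) / 2! = 30 / 2 = 15.

15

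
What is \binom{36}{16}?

7307872110

C(36,16) = (36·35·34·33·32·31·30·29·28·27·26·25·24·23·22·21) / 16! = 152901072685905223680000 / 20922789888000 = 7307872110.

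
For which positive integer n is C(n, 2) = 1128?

n(n−1)/2 = 1128 ⇒ n(n−1) = 2256. Since 48·47 = 2256, n = 48.

48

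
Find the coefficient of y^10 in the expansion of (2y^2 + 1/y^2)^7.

448

General term: C(7,j)·(2y^2)^j·(1/y^2)^(7-j), with y-exponent 2j − 2(7−j) = 4j − 14.
Set 4j − 14 = 10: j = 6.
C(7,6) = 7; 2^6 = 64; 1^1 = 1.
Coefficient = 7 · 64 · 1 = 448.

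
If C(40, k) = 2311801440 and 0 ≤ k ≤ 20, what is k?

11

C(40,k) increases on 0 ≤ k ≤ 20. C(40,10) = 847660528 and C(40,11) = 2311801440, so k = 11.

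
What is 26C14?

C(26,14) = C(26,12) by symmetry.
C(26,12) = (26·25·24·23·22·21·20·19·18·17·16·15) / 12! = 4626053752320000 / 479001600 = 9657700.

9657700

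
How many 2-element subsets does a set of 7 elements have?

21

C(7,2) = (7·6) / 2! = 42 / 2 = 21.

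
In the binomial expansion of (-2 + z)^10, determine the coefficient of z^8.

180

The general term is C(10,j)·(-2)^j·(z)^(10-j); the z^8 term has j = 2.
C(10,2) = 45.
Coefficient = C(10,2) · (-2)^2 = 45 · 4 = 180.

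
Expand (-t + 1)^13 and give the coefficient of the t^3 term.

-286

The general term is C(13,j)·(-t)^j·(1)^(13-j); the t^3 term has j = 3.
C(13,3) = 286.
Coefficient = C(13,3) · (-1)^3 = 286 · (-1) = -286.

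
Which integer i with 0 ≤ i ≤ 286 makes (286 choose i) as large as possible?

C(286,i) is maximized at i = 286/2 = 143.

143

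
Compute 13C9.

715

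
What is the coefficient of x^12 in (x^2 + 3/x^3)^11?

General term: C(11,j)·(x^2)^j·(3/x^3)^(11-j), with x-exponent 2j − 3(11−j) = 5j − 33.
Set 5j − 33 = 12: j = 9.
C(11,9) = 55; 1^9 = 1; 3^2 = 9.
Coefficient = 55 · 1 · 9 = 495.

495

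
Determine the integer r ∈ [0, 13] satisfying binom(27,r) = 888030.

C(27,r) increases on 0 ≤ r ≤ 13. C(27,6) = 296010 and C(27,7) = 888030, so r = 7.

7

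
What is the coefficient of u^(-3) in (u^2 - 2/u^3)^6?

-160

General term: C(6,j)·(u^2)^j·(-2/u^3)^(6-j), with u-exponent 2j − 3(6−j) = 5j − 18.
Set 5j − 18 = -3: j = 3.
C(6,3) = 20; 1^3 = 1; (-2)^3 = -8.
Coefficient = 20 · 1 · (-8) = -160.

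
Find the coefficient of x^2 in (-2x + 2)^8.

The general term is C(8,j)·(-2x)^j·(2)^(8-j); the x^2 term has j = 2.
C(8,2) = 28.
Coefficient = C(8,2) · (-2)^2 · 2^6 = 28 · 4 · 64 = 7168.

7168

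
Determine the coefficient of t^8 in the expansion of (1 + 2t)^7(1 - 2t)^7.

Coefficient of t^8 = Σ_{j} C(7,j)·2^j·C(7,8-j)·(-2)^(8-j) for j from 1 to 7.
= (-1792) + 37632 + (-188160) + 313600 + (-188160) + 37632 + (-1792) = 8960.

8960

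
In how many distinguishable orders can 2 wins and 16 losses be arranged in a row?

Choose positions for the wins: C(18,2) = 153.

153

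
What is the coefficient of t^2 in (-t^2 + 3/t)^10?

153090

General term: C(10,j)·(-t^2)^j·(3/t)^(10-j), with t-exponent 2j − 1(10−j) = 3j − 10.
Set 3j − 10 = 2: j = 4.
C(10,4) = 210; (-1)^4 = 1; 3^6 = 729.
Coefficient = 210 · 1 · 729 = 153090.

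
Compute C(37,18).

17672631900

C(37,18) = (37·36·35·34·33·32·31·30·29·28·27·26·25·24·23·22·21·20) / 18! = 113146793787569865523200000 / 6402373705728000 = 17672631900.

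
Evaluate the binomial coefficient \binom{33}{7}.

4272048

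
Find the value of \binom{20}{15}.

15504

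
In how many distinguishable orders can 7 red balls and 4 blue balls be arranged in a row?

330

Choose positions for the red balls: C(11,7) = 330.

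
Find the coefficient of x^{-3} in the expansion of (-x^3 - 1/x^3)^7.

General term: C(7,j)·(-x^3)^j·(-1/x^3)^(7-j), with x-exponent 3j − 3(7−j) = 6j − 21.
Set 6j − 21 = -3: j = 3.
C(7,3) = 35; (-1)^3 = -1; (-1)^4 = 1.
Coefficient = 35 · (-1) · 1 = -35.

-35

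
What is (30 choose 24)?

C(30,24) = C(30,6) by symmetry.
C(30,6) = (30·29·28·27·26·25) / 6! = 427518000 / 720 = 593775.

593775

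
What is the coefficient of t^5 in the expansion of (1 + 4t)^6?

The general term is C(6,j)·(1)^j·(4t)^(6-j); the t^5 term has j = 1.
C(6,1) = 6.
Coefficient = C(6,1) · 4^5 = 6 · 1024 = 6144.

6144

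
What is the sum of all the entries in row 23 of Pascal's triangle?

The entries of row 23 sum to 2^23 = 8388608.

8388608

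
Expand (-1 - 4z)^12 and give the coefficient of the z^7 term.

The general term is C(12,j)·(-1)^j·(-4z)^(12-j); the z^7 term has j = 5.
C(12,5) = 792.
Coefficient = C(12,5) · (-1)^5 · (-4)^7 = 792 · (-1) · (-16384) = 12976128.

12976128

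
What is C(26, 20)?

230230

C(26,20) = C(26,6) by symmetry.
C(26,6) = (26·25·24·23·22·21) / 6! = 165765600 / 720 = 230230.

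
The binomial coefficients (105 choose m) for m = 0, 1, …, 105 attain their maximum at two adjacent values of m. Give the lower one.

52

For odd n = 105, C(105,m) peaks at m = (n−1)/2 and (n+1)/2; the lower is 52.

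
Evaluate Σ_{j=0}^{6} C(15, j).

1 + 15 + 105 + 455 + 1365 + 3003 + 5005 = 9949.

9949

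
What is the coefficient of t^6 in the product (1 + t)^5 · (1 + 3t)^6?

Coefficient of t^6 = Σ_{j} C(5,j)·1^j·C(6,6-j)·3^(6-j) for j from 0 to 5.
= 729 + 7290 + 12150 + 5400 + 675 + 18 = 26262.

26262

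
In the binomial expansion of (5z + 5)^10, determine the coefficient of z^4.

The general term is C(10,j)·(5z)^j·(5)^(10-j); the z^4 term has j = 4.
C(10,4) = 210.
Coefficient = C(10,4) · 5^4 · 5^6 = 210 · 625 · 15625 = 2050781250.

2050781250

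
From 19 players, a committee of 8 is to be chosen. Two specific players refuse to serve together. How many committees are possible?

63206

All 8-subsets: C(19,8) = 75582. Those containing both fixed elements: C(17,6) = 12376.
75582 − 12376 = 63206.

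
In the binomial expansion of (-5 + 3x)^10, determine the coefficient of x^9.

-984150

The general term is C(10,j)·(-5)^j·(3x)^(10-j); the x^9 term has j = 1.
C(10,1) = 10.
Coefficient = C(10,1) · (-5)^1 · 3^9 = 10 · (-5) · 19683 = -984150.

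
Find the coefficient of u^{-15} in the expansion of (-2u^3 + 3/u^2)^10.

General term: C(10,j)·(-2u^3)^j·(3/u^2)^(10-j), with u-exponent 3j − 2(10−j) = 5j − 20.
Set 5j − 20 = -15: j = 1.
C(10,1) = 10; (-2)^1 = -2; 3^9 = 19683.
Coefficient = 10 · (-2) · 19683 = -393660.

-393660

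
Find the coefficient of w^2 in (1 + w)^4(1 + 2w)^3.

42

Coefficient of w^2 = Σ_{j} C(4,j)·1^j·C(3,2-j)·2^(2-j) for j from 0 to 2.
= 12 + 24 + 6 = 42.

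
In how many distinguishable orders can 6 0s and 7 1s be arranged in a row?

Choose positions for the 0s: C(13,6) = 1716.

1716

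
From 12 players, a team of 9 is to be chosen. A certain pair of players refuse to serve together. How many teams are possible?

All 9-subsets: C(12,9) = 220. Those containing both fixed elements: C(10,7) = 120.
220 − 120 = 100.

100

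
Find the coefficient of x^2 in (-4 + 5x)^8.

The general term is C(8,j)·(-4)^j·(5x)^(8-j); the x^2 term has j = 6.
C(8,6) = 28.
Coefficient = C(8,6) · (-4)^6 · 5^2 = 28 · 4096 · 25 = 2867200.

2867200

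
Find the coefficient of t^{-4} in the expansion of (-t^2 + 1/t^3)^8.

General term: C(8,j)·(-t^2)^j·(1/t^3)^(8-j), with t-exponent 2j − 3(8−j) = 5j − 24.
Set 5j − 24 = -4: j = 4.
C(8,4) = 70; (-1)^4 = 1; 1^4 = 1.
Coefficient = 70 · 1 · 1 = 70.

70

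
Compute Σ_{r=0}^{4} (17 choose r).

1 + 17 + 136 + 680 + 2380 = 3214.

3214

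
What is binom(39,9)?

C(39,9) = (39·38·37·36·35·34·33·32·31) / 9! = 76899763100160 / 362880 = 211915132.

211915132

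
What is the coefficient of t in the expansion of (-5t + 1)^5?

The general term is C(5,j)·(-5t)^j·(1)^(5-j); the t^1 term has j = 1.
C(5,1) = 5.
Coefficient = C(5,1) · (-5)^1 = 5 · (-5) = -25.

-25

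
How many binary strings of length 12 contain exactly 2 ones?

Choose the 2 positions: C(12,2) = 66.

66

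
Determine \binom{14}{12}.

91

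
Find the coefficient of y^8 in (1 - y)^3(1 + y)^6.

Coefficient of y^8 = Σ_{j} C(3,j)·(-1)^j·C(6,8-j)·1^(8-j) for j from 2 to 3.
= 3 + (-6) = -3.

-3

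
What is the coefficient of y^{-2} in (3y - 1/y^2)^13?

-8444007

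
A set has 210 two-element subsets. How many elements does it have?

21

n(n−1)/2 = 210 ⇒ n(n−1) = 420. Since 21·20 = 420, n = 21.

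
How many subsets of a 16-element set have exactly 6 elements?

8008

Choose the 6 positions: C(16,6) = 8008.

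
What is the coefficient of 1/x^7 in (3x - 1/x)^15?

-110565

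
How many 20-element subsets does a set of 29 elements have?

10015005

C(29,20) = C(29,9) by symmetry.
C(29,9) = (29·28·27·26·25·24·23·22·21) / 9! = 3634245014400 / 362880 = 10015005.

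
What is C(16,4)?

1820

C(16,4) = (16·15·14·13) / 4! = 43680 / 24 = 1820.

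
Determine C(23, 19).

C(23,19) = C(23,4) by symmetry.
C(23,4) = (23·22·21·20) / 4! = 212520 / 24 = 8855.

8855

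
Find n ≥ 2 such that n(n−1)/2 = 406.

n(n−1)/2 = 406 ⇒ n(n−1) = 812. Since 29·28 = 812, n = 29.

29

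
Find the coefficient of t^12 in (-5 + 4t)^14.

38168166400

The general term is C(14,j)·(-5)^j·(4t)^(14-j); the t^12 term has j = 2.
C(14,2) = 91.
Coefficient = C(14,2) · (-5)^2 · 4^12 = 91 · 25 · 16777216 = 38168166400.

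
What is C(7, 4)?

C(7,4) = C(7,3) by symmetry.
C(7,3) = (7·6·5) / 3! = 210 / 6 = 35.

35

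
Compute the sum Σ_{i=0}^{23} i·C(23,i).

Since i·C(23,i) = 23·C(22,i−1), the sum is 23·2^22 = 23·4194304 = 96468992.

96468992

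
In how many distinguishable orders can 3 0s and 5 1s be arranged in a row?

56

Choose positions for the 0s: C(8,3) = 56.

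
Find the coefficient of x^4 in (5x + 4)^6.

150000

The general term is C(6,j)·(5x)^j·(4)^(6-j); the x^4 term has j = 4.
C(6,4) = 15.
Coefficient = C(6,4) · 5^4 · 4^2 = 15 · 625 · 16 = 150000.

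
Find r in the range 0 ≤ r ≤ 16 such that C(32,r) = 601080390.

16

C(32,r) increases on 0 ≤ r ≤ 16. C(32,15) = 565722720 and C(32,16) = 601080390, so r = 16.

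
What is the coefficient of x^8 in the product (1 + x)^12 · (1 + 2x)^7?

Coefficient of x^8 = Σ_{j} C(12,j)·1^j·C(7,8-j)·2^(8-j) for j from 1 to 8.
= 1536 + 29568 + 147840 + 277200 + 221760 + 77616 + 11088 + 495 = 767103.

767103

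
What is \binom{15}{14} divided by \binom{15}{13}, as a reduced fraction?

C(n,k+1)/C(n,k) = (n−k)/(k+1) = (15−13)/(13+1) = 2/14 = 1/7.

1/7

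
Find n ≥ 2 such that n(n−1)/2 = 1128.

48

n(n−1)/2 = 1128 ⇒ n(n−1) = 2256. Since 48·47 = 2256, n = 48.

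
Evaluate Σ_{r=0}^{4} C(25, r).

15276

1 + 25 + 300 + 2300 + 12650 = 15276.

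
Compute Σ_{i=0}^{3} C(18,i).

988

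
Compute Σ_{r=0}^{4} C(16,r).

2517

1 + 16 + 120 + 560 + 1820 = 2517.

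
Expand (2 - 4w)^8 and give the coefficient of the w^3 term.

The general term is C(8,j)·(2)^j·(-4w)^(8-j); the w^3 term has j = 5.
C(8,5) = 56.
Coefficient = C(8,5) · 2^5 · (-4)^3 = 56 · 32 · (-64) = -114688.

-114688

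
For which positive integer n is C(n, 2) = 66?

12

n(n−1)/2 = 66 ⇒ n(n−1) = 132. Since 12·11 = 132, n = 12.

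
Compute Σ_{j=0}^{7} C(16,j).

1 + 16 + 120 + 560 + 1820 + 4368 + 8008 + 11440 = 26333.

26333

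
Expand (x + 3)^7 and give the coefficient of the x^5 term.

189

The general term is C(7,j)·(x)^j·(3)^(7-j); the x^5 term has j = 5.
C(7,5) = 21.
Coefficient = C(7,5) · 3^2 = 21 · 9 = 189.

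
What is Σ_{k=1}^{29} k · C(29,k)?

Since k·C(29,k) = 29·C(28,k−1), the sum is 29·2^28 = 29·268435456 = 7784628224.

7784628224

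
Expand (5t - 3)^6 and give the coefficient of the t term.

The general term is C(6,j)·(5t)^j·(-3)^(6-j); the t^1 term has j = 1.
C(6,1) = 6.
Coefficient = C(6,1) · 5^1 · (-3)^5 = 6 · 5 · (-243) = -7290.

-7290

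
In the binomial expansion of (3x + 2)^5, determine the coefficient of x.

The general term is C(5,j)·(3x)^j·(2)^(5-j); the x^1 term has j = 1.
C(5,1) = 5.
Coefficient = C(5,1) · 3^1 · 2^4 = 5 · 3 · 16 = 240.

240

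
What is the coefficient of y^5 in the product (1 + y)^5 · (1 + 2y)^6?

Coefficient of y^5 = Σ_{j} C(5,j)·1^j·C(6,5-j)·2^(5-j) for j from 0 to 5.
= 192 + 1200 + 1600 + 600 + 60 + 1 = 3653.

3653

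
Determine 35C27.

23535820

C(35,27) = C(35,8) by symmetry.
C(35,8) = (35·34·33·32·31·30·29·28) / 8! = 948964262400 / 40320 = 23535820.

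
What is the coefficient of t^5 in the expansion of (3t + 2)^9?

The general term is C(9,j)·(3t)^j·(2)^(9-j); the t^5 term has j = 5.
C(9,5) = 126.
Coefficient = C(9,5) · 3^5 · 2^4 = 126 · 243 · 16 = 489888.

489888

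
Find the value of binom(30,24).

593775

C(30,24) = C(30,6) by symmetry.
C(30,6) = (30·29·28·27·26·25) / 6! = 427518000 / 720 = 593775.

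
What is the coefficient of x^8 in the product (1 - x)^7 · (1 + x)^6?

15

Coefficient of x^8 = Σ_{j} C(7,j)·(-1)^j·C(6,8-j)·1^(8-j) for j from 2 to 7.
= 21 + (-210) + 525 + (-420) + 105 + (-6) = 15.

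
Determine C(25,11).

C(25,11) = (25·24·23·22·21·20·19·18·17·16·15) / 11! = 177925144320000 / 39916800 = 4457400.

4457400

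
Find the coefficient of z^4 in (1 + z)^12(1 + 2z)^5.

6375

Coefficient of z^4 = Σ_{j} C(12,j)·1^j·C(5,4-j)·2^(4-j) for j from 0 to 4.
= 80 + 960 + 2640 + 2200 + 495 = 6375.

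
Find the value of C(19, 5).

11628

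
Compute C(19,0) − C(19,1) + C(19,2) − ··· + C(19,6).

The partial alternating sum Σ_{k=0}^{6} (−1)^k C(19,k) = (−1)^6 C(18,6) = 18564.

18564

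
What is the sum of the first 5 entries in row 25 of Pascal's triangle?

1 + 25 + 300 + 2300 + 12650 = 15276.

15276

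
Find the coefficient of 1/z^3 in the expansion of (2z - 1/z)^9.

672

General term: C(9,j)·(2z)^j·(-1/z)^(9-j), with z-exponent 1j − 1(9−j) = 2j − 9.
Set 2j − 9 = -3: j = 3.
C(9,3) = 84; 2^3 = 8; (-1)^6 = 1.
Coefficient = 84 · 8 · 1 = 672.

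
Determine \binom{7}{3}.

C(7,3) = (7·6·5) / 3! = 210 / 6 = 35.

35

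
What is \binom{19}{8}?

75582

C(19,8) = (19·18·17·16·15·14·13·12) / 8! = 3047466240 / 40320 = 75582.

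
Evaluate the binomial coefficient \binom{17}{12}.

C(17,12) = C(17,5) by symmetry.
C(17,5) = (17·16·15·14·13) / 5! = 742560 / 120 = 6188.

6188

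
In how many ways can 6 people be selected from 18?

This is C(18,6) = 18564.

18564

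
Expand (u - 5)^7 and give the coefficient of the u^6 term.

The general term is C(7,j)·(u)^j·(-5)^(7-j); the u^6 term has j = 6.
C(7,6) = 7.
Coefficient = C(7,6) · (-5)^1 = 7 · (-5) = -35.

-35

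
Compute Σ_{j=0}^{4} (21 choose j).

1 + 21 + 210 + 1330 + 5985 = 7547.

7547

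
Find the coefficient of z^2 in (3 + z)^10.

The general term is C(10,j)·(3)^j·(z)^(10-j); the z^2 term has j = 8.
C(10,8) = 45.
Coefficient = C(10,8) · 3^8 = 45 · 6561 = 295245.

295245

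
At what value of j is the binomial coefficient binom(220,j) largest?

110

C(220,j) is maximized at j = 220/2 = 110.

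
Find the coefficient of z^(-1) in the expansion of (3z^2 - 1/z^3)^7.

-2835

General term: C(7,j)·(3z^2)^j·(-1/z^3)^(7-j), with z-exponent 2j − 3(7−j) = 5j − 21.
Set 5j − 21 = -1: j = 4.
C(7,4) = 35; 3^4 = 81; (-1)^3 = -1.
Coefficient = 35 · 81 · (-1) = -2835.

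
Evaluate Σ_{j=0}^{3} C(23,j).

1 + 23 + 253 + 1771 = 2048.

2048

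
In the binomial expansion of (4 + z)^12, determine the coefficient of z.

The general term is C(12,j)·(4)^j·(z)^(12-j); the z^1 term has j = 11.
C(12,11) = 12.
Coefficient = C(12,11) · 4^11 = 12 · 4194304 = 50331648.

50331648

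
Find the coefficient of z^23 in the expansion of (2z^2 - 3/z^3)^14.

-344064

General term: C(14,j)·(2z^2)^j·(-3/z^3)^(14-j), with z-exponent 2j − 3(14−j) = 5j − 42.
Set 5j − 42 = 23: j = 13.
C(14,13) = 14; 2^13 = 8192; (-3)^1 = -3.
Coefficient = 14 · 8192 · (-3) = -344064.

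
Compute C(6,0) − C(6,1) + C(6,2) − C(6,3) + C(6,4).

The partial alternating sum Σ_{k=0}^{4} (−1)^k C(6,k) = (−1)^4 C(5,4) = 5.

5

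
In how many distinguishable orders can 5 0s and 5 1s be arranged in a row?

Choose positions for the 0s: C(10,5) = 252.

252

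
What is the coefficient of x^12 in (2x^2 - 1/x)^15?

General term: C(15,j)·(2x^2)^j·(-1/x)^(15-j), with x-exponent 2j − 1(15−j) = 3j − 15.
Set 3j − 15 = 12: j = 9.
C(15,9) = 5005; 2^9 = 512; (-1)^6 = 1.
Coefficient = 5005 · 512 · 1 = 2562560.

2562560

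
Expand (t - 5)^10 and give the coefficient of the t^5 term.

-787500

The general term is C(10,j)·(t)^j·(-5)^(10-j); the t^5 term has j = 5.
C(10,5) = 252.
Coefficient = C(10,5) · (-5)^5 = 252 · (-3125) = -787500.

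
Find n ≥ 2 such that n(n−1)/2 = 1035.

46

n(n−1)/2 = 1035 ⇒ n(n−1) = 2070. Since 46·45 = 2070, n = 46.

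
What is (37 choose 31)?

2324784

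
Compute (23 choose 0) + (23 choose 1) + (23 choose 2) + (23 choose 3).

2048

1 + 23 + 253 + 1771 = 2048.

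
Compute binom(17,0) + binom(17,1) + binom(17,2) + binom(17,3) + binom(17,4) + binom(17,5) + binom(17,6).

1 + 17 + 136 + 680 + 2380 + 6188 + 12376 = 21778.

21778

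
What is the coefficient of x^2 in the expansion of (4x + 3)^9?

The general term is C(9,j)·(4x)^j·(3)^(9-j); the x^2 term has j = 2.
C(9,2) = 36.
Coefficient = C(9,2) · 4^2 · 3^7 = 36 · 16 · 2187 = 1259712.

1259712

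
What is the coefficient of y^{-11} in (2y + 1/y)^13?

General term: C(13,j)·(2y)^j·(1/y)^(13-j), with y-exponent 1j − 1(13−j) = 2j − 13.
Set 2j − 13 = -11: j = 1.
C(13,1) = 13; 2^1 = 2; 1^12 = 1.
Coefficient = 13 · 2 · 1 = 26.

26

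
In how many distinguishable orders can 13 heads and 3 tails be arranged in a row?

560

Choose positions for the heads: C(16,13) = 560.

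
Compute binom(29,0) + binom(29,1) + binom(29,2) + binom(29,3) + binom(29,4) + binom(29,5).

146596

1 + 29 + 406 + 3654 + 23751 + 118755 = 146596.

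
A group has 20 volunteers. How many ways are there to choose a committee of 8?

This is C(20,8) = 125970.

125970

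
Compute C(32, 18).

471435600

C(32,18) = C(32,14) by symmetry.
C(32,14) = (32·31·30·29·28·27·26·25·24·23·22·21·20·19) / 14! = 41098950018846720000 / 87178291200 = 471435600.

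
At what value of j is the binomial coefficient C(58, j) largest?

29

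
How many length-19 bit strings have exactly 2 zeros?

Choose the 2 positions: C(19,2) = 171.

171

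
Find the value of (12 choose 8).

495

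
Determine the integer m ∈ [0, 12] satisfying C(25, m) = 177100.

6

C(25,m) increases on 0 ≤ m ≤ 12. C(25,5) = 53130 and C(25,6) = 177100, so m = 6.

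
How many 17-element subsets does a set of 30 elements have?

119759850

C(30,17) = C(30,13) by symmetry.
C(30,13) = (30·29·28·27·26·25·24·23·22·21·20·19·18) / 13! = 745747076954880000 / 6227020800 = 119759850.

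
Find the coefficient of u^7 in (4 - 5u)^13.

-549120000000

The general term is C(13,j)·(4)^j·(-5u)^(13-j); the u^7 term has j = 6.
C(13,6) = 1716.
Coefficient = C(13,6) · 4^6 · (-5)^7 = 1716 · 4096 · (-78125) = -549120000000.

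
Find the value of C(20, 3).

C(20,3) = (20·19·18) / 3! = 6840 / 6 = 1140.

1140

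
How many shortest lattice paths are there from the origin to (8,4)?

495

Each path is a sequence of 12 steps with 8 rights: C(12,8) = 495.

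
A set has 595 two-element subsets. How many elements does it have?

n(n−1)/2 = 595 ⇒ n(n−1) = 1190. Since 35·34 = 1190, n = 35.

35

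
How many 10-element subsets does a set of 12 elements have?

66

C(12,10) = C(12,2) by symmetry.
C(12,2) = (12·11) / 2! = 132 / 2 = 66.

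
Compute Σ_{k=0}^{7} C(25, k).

1 + 25 + 300 + 2300 + 12650 + 53130 + 177100 + 480700 = 726206.

726206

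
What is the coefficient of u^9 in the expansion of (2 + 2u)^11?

The general term is C(11,j)·(2)^j·(2u)^(11-j); the u^9 term has j = 2.
C(11,2) = 55.
Coefficient = C(11,2) · 2^2 · 2^9 = 55 · 4 · 512 = 112640.

112640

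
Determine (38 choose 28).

472733756

C(38,28) = C(38,10) by symmetry.
C(38,10) = (38·37·36·35·34·33·32·31·30·29) / 10! = 1715456253772800 / 3628800 = 472733756.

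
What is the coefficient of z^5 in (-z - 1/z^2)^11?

General term: C(11,j)·(-z)^j·(-1/z^2)^(11-j), with z-exponent 1j − 2(11−j) = 3j − 22.
Set 3j − 22 = 5: j = 9.
C(11,9) = 55; (-1)^9 = -1; (-1)^2 = 1.
Coefficient = 55 · (-1) · 1 = -55.

-55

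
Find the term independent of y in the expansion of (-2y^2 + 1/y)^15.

-96096

General term: C(15,j)·(-2y^2)^j·(1/y)^(15-j), with y-exponent 2j − 1(15−j) = 3j − 15.
Set 3j − 15 = 0: j = 5.
C(15,5) = 3003; (-2)^5 = -32; 1^10 = 1.
Coefficient = 3003 · (-32) · 1 = -96096.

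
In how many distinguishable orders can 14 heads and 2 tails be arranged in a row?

120

Choose positions for the heads: C(16,14) = 120.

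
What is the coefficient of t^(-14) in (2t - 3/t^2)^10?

1180980

General term: C(10,j)·(2t)^j·(-3/t^2)^(10-j), with t-exponent 1j − 2(10−j) = 3j − 20.
Set 3j − 20 = -14: j = 2.
C(10,2) = 45; 2^2 = 4; (-3)^8 = 6561.
Coefficient = 45 · 4 · 6561 = 1180980.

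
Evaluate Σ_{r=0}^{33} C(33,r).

8589934592

Setting x = 1 in (1+x)^33 gives Σ C(33,r) = 2^33 = 8589934592.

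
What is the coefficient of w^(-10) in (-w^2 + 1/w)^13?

-13

General term: C(13,j)·(-w^2)^j·(1/w)^(13-j), with w-exponent 2j − 1(13−j) = 3j − 13.
Set 3j − 13 = -10: j = 1.
C(13,1) = 13; (-1)^1 = -1; 1^12 = 1.
Coefficient = 13 · (-1) · 1 = -13.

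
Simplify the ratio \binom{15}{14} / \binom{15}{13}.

C(n,k+1)/C(n,k) = (n−k)/(k+1) = (15−13)/(13+1) = 2/14 = 1/7.

1/7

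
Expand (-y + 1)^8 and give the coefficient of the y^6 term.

28

The general term is C(8,j)·(-y)^j·(1)^(8-j); the y^6 term has j = 6.
C(8,6) = 28.
Coefficient = C(8,6) = 28.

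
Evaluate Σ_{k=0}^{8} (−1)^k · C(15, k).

3003

The partial alternating sum Σ_{k=0}^{8} (−1)^k C(15,k) = (−1)^8 C(14,8) = 3003.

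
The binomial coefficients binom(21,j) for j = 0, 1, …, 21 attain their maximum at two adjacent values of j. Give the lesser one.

For odd n = 21, C(21,j) peaks at j = (n−1)/2 and (n+1)/2; the lesser is 10.

10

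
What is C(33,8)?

13884156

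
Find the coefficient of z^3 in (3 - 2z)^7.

-22680

The general term is C(7,j)·(3)^j·(-2z)^(7-j); the z^3 term has j = 4.
C(7,4) = 35.
Coefficient = C(7,4) · 3^4 · (-2)^3 = 35 · 81 · (-8) = -22680.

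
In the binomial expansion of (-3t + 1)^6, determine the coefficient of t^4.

1215

The general term is C(6,j)·(-3t)^j·(1)^(6-j); the t^4 term has j = 4.
C(6,4) = 15.
Coefficient = C(6,4) · (-3)^4 = 15 · 81 = 1215.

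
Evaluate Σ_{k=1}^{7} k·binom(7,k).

448

Since k·C(7,k) = 7·C(6,k−1), the sum is 7·2^6 = 7·64 = 448.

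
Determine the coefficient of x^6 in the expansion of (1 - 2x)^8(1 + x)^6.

465

Coefficient of x^6 = Σ_{j} C(8,j)·(-2)^j·C(6,6-j)·1^(6-j) for j from 0 to 6.
= 1 + (-96) + 1680 + (-8960) + 16800 + (-10752) + 1792 = 465.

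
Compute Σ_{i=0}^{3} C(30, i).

4526

1 + 30 + 435 + 4060 = 4526.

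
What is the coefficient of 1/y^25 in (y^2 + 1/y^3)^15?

General term: C(15,j)·(y^2)^j·(1/y^3)^(15-j), with y-exponent 2j − 3(15−j) = 5j − 45.
Set 5j − 45 = -25: j = 4.
C(15,4) = 1365; 1^4 = 1; 1^11 = 1.
Coefficient = 1365 · 1 · 1 = 1365.

1365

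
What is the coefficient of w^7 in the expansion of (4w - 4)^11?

The general term is C(11,j)·(4w)^j·(-4)^(11-j); the w^7 term has j = 7.
C(11,7) = 330.
Coefficient = C(11,7) · 4^7 · (-4)^4 = 330 · 16384 · 256 = 1384120320.

1384120320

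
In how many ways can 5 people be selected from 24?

42504

This is C(24,5) = 42504.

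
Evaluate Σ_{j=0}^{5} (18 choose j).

12616

1 + 18 + 153 + 816 + 3060 + 8568 = 12616.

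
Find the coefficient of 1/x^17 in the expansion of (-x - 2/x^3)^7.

-448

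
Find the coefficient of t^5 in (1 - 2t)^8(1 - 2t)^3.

-14784

(1 - 2t)^8(1 - 2t)^3 = (1 - 2t)^11, so the coefficient of t^5 is C(11,5)·(-2)^5 = 462·-32 = -14784.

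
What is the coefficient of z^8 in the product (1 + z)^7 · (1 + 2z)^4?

1408

Coefficient of z^8 = Σ_{j} C(7,j)·1^j·C(4,8-j)·2^(8-j) for j from 4 to 7.
= 560 + 672 + 168 + 8 = 1408.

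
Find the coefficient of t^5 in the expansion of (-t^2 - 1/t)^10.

General term: C(10,j)·(-t^2)^j·(-1/t)^(10-j), with t-exponent 2j − 1(10−j) = 3j − 10.
Set 3j − 10 = 5: j = 5.
C(10,5) = 252; (-1)^5 = -1; (-1)^5 = -1.
Coefficient = 252 · (-1) · (-1) = 252.

252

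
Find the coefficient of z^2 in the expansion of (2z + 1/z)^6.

General term: C(6,j)·(2z)^j·(1/z)^(6-j), with z-exponent 1j − 1(6−j) = 2j − 6.
Set 2j − 6 = 2: j = 4.
C(6,4) = 15; 2^4 = 16; 1^2 = 1.
Coefficient = 15 · 16 · 1 = 240.

240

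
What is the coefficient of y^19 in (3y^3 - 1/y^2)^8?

-17496

General term: C(8,j)·(3y^3)^j·(-1/y^2)^(8-j), with y-exponent 3j − 2(8−j) = 5j − 16.
Set 5j − 16 = 19: j = 7.
C(8,7) = 8; 3^7 = 2187; (-1)^1 = -1.
Coefficient = 8 · 2187 · (-1) = -17496.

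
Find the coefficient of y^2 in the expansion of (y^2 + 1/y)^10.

General term: C(10,j)·(y^2)^j·(1/y)^(10-j), with y-exponent 2j − 1(10−j) = 3j − 10.
Set 3j − 10 = 2: j = 4.
C(10,4) = 210; 1^4 = 1; 1^6 = 1.
Coefficient = 210 · 1 · 1 = 210.

210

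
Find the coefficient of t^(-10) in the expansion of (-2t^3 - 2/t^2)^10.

General term: C(10,j)·(-2t^3)^j·(-2/t^2)^(10-j), with t-exponent 3j − 2(10−j) = 5j − 20.
Set 5j − 20 = -10: j = 2.
C(10,2) = 45; (-2)^2 = 4; (-2)^8 = 256.
Coefficient = 45 · 4 · 256 = 46080.

46080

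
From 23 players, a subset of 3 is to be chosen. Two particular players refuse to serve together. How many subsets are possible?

1750

All 3-subsets: C(23,3) = 1771. Those containing both fixed elements: C(21,1) = 21.
1771 − 21 = 1750.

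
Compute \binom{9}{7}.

C(9,7) = C(9,2) by symmetry.
C(9,2) = (9·8) / 2! = 72 / 2 = 36.

36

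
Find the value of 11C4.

330

C(11,4) = (11·10·9·8) / 4! = 7920 / 24 = 330.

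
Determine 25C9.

2042975

C(25,9) = (25·24·23·22·21·20·19·18·17) / 9! = 741354768000 / 362880 = 2042975.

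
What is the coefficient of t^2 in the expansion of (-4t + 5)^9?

45000000

The general term is C(9,j)·(-4t)^j·(5)^(9-j); the t^2 term has j = 2.
C(9,2) = 36.
Coefficient = C(9,2) · (-4)^2 · 5^7 = 36 · 16 · 78125 = 45000000.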